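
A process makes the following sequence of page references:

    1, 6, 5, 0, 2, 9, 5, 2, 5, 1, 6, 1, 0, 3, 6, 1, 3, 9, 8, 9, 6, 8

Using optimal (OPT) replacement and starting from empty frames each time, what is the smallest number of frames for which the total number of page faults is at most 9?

5

f=1: 22 faults
f=2: 15 faults
f=3: 12 faults
f=4: 10 faults
f=5: 9 faults
f=6: 8 faults
f=7: 8 faults
f=8: 8 faults
Smallest f with faults ≤ 9 is 5.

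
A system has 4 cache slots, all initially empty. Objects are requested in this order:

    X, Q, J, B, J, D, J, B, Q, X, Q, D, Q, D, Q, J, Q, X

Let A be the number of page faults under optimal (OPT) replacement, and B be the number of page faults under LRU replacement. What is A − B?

Under OPT: F F F F . F . . . F . . . . . . . . → 6 faults.
Under LRU: F F F F . F . . . F . F . . . F . . → 8 faults.
A − B = 6 − 8 = -2.

-2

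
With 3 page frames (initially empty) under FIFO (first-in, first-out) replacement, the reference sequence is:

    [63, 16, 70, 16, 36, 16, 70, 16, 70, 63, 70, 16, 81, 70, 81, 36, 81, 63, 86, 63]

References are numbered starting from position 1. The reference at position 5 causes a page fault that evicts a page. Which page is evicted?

63

pos 1: 63 -> fault, frames [63]
pos 2: 16 -> fault, frames [63, 16]
pos 3: 70 -> fault, frames [63, 16, 70]
pos 4: 16 -> hit
pos 5: 36 -> fault, evict 63, frames [16, 70, 36]
At position 5, page 63 is evicted.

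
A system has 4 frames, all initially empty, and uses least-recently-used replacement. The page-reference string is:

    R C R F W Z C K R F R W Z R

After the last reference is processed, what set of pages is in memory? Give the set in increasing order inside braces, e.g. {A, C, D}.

R: fault, frames (R)
C: fault, frames (R C)
R: hit
F: fault, frames (C R F)
W: fault, frames (C R F W)
Z: fault, evict C, frames (R F W Z)
C: fault, evict R, frames (F W Z C)
K: fault, evict F, frames (W Z C K)
R: fault, evict W, frames (Z C K R)
F: fault, evict Z, frames (C K R F)
R: hit
W: fault, evict C, frames (K F R W)
Z: fault, evict K, frames (F R W Z)
R: hit

{F, R, W, Z}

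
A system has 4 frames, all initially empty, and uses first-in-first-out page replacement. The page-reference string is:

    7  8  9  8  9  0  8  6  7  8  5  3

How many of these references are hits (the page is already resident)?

7: fault, frames (7)
8: fault, frames (7 8)
9: fault, frames (7 8 9)
8: hit
9: hit
0: fault, frames (7 8 9 0)
8: hit
6: fault, evict 7, frames (8 9 0 6)
7: fault, evict 8, frames (9 0 6 7)
8: fault, evict 9, frames (0 6 7 8)
5: fault, evict 0, frames (6 7 8 5)
3: fault, evict 6, frames (7 8 5 3)
Hits: 3.

3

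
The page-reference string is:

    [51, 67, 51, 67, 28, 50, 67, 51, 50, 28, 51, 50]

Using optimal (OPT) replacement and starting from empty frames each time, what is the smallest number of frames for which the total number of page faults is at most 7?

f=1: 12 faults
f=2: 7 faults
f=3: 5 faults
f=4: 4 faults
Smallest f with faults ≤ 7 is 2.

2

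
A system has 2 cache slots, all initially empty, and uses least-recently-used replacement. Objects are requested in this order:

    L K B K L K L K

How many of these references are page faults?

L: fault, frames {L}
K: fault, frames {L,K}
B: fault, evict L, frames {K,B}
K: hit
L: fault, evict B, frames {K,L}
K: hit
L: hit
K: hit
Page faults: 4.

4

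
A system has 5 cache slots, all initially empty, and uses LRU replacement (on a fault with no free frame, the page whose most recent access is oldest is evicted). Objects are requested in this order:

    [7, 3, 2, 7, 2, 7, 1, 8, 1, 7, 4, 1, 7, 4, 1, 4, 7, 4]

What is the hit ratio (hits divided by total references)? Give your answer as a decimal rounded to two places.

7 -> fault, frames {7}
3 -> fault, frames {7,3}
2 -> fault, frames {7,3,2}
7 -> hit
2 -> hit
7 -> hit
1 -> fault, frames {3,2,7,1}
8 -> fault, frames {3,2,7,1,8}
1 -> hit
7 -> hit
4 -> fault, evict 3, frames {2,8,1,7,4}
1 -> hit
7 -> hit
4 -> hit
1 -> hit
4 -> hit
7 -> hit
4 -> hit
Hits: 12 of 18 references → 12/18 = 0.6667.

0.67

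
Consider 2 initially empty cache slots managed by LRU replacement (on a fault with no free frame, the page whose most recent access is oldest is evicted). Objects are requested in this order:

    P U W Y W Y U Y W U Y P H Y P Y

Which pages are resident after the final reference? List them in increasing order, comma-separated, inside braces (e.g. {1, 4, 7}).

{P, Y}

P: miss, frames (P)
U: miss, frames (P U)
W: miss, evict P, frames (U W)
Y: miss, evict U, frames (W Y)
W: hit
Y: hit
U: miss, evict W, frames (Y U)
Y: hit
W: miss, evict U, frames (Y W)
U: miss, evict Y, frames (W U)
Y: miss, evict W, frames (U Y)
P: miss, evict U, frames (Y P)
H: miss, evict Y, frames (P H)
Y: miss, evict P, frames (H Y)
P: miss, evict H, frames (Y P)
Y: hit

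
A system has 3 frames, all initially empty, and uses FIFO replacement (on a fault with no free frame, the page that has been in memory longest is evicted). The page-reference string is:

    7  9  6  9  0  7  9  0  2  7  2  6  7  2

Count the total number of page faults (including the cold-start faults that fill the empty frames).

7 → miss, frames [7]
9 → miss, frames [7, 9]
6 → miss, frames [7, 9, 6]
9 → hit
0 → miss, evict 7, frames [9, 6, 0]
7 → miss, evict 9, frames [6, 0, 7]
9 → miss, evict 6, frames [0, 7, 9]
0 → hit
2 → miss, evict 0, frames [7, 9, 2]
7 → hit
2 → hit
6 → miss, evict 7, frames [9, 2, 6]
7 → miss, evict 9, frames [2, 6, 7]
2 → hit
Page faults: 9.

9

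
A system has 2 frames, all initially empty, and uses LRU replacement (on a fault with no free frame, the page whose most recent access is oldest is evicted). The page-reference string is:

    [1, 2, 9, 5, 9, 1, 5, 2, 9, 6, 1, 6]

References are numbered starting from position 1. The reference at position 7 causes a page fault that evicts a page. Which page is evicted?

9

pos 1: 1 → fault, frames {1}
pos 2: 2 → fault, frames {1,2}
pos 3: 9 → fault, evict 1, frames {2,9}
pos 4: 5 → fault, evict 2, frames {9,5}
pos 5: 9 → hit
pos 6: 1 → fault, evict 5, frames {9,1}
pos 7: 5 → fault, evict 9, frames {1,5}
At position 7, page 9 is evicted.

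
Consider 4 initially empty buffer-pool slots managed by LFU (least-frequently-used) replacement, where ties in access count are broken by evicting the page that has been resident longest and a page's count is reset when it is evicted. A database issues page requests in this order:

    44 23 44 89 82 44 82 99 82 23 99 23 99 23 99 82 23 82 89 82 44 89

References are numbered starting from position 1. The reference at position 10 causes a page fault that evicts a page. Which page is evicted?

pos 1: 44 → fault, frames {44}
pos 2: 23 → fault, frames {44,23}
pos 3: 44 → hit
pos 4: 89 → fault, frames {44,23,89}
pos 5: 82 → fault, frames {44,23,89,82}
pos 6: 44 → hit
pos 7: 82 → hit
pos 8: 99 → fault, evict 23, frames {44,89,82,99}
pos 9: 82 → hit
pos 10: 23 → fault, evict 89, frames {44,82,99,23}
At position 10, page 89 is evicted.

89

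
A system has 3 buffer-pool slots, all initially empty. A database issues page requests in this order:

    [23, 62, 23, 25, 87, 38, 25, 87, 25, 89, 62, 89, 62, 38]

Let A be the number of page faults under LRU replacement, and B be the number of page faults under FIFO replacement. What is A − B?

Under LRU: F F . F F F . . . F F . . F → 8 faults.
Under FIFO: F F . F F F . . . F F . . . → 7 faults.
A − B = 8 − 7 = 1.

1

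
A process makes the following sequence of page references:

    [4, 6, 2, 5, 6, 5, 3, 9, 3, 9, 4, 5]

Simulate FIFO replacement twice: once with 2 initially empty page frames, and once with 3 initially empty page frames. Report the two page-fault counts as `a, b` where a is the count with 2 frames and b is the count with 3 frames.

9, 8

2 frames: F F F F F . F F . . F F → 9 faults.
3 frames: F F F F . . F F . . F F → 8 faults.
8 < 9: adding a frame reduced faults, as is typical.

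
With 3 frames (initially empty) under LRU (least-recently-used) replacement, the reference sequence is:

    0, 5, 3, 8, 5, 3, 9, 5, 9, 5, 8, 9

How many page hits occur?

0 -> fault, frames (0)
5 -> fault, frames (0 5)
3 -> fault, frames (0 5 3)
8 -> fault, evict 0, frames (5 3 8)
5 -> hit
3 -> hit
9 -> fault, evict 8, frames (5 3 9)
5 -> hit
9 -> hit
5 -> hit
8 -> fault, evict 3, frames (9 5 8)
9 -> hit
Hits: 6.

6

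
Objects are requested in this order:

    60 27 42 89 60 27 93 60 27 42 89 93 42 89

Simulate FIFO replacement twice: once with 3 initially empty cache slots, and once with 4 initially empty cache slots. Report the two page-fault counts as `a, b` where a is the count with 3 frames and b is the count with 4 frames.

3 frames: F F F F F F F . . F F . . . → 9 faults.
4 frames: F F F F . . F F F F F F . . → 10 faults.
10 > 9: adding a frame increased faults — Belady's anomaly.

9, 10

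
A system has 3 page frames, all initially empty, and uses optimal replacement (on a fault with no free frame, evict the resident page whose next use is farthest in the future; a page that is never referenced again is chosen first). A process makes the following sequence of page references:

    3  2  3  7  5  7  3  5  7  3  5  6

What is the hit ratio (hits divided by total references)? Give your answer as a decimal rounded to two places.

0.58

3 → miss, frames {3}
2 → miss, frames {3,2}
3 → hit
7 → miss, frames {3,2,7}
5 → miss, evict 2, frames {3,7,5}
7 → hit
3 → hit
5 → hit
7 → hit
3 → hit
5 → hit
6 → miss, evict 5, frames {3,7,6}
Hits: 7 of 12 references → 7/12 = 0.5833.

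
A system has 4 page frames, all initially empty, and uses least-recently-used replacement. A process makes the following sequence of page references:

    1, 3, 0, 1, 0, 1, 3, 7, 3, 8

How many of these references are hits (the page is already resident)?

5

1: fault, frames [1]
3: fault, frames [1, 3]
0: fault, frames [1, 3, 0]
1: hit
0: hit
1: hit
3: hit
7: fault, frames [0, 1, 3, 7]
3: hit
8: fault, evict 0, frames [1, 7, 3, 8]
Hits: 5.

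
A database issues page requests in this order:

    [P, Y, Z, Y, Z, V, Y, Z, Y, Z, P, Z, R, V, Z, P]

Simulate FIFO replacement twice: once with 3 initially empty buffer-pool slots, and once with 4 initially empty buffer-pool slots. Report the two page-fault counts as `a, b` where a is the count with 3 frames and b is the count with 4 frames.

7, 6

3 frames: F F F . . F . . . . F . F . F . → 7 faults.
4 frames: F F F . . F . . . . . . F . . F → 6 faults.
6 < 7: adding a frame reduced faults, as is typical.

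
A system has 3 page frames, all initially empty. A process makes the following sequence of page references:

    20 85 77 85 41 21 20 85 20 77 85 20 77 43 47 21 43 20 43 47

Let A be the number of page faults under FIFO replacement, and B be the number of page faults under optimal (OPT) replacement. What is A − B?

Under FIFO: F F F . F F F F . F . . . F F F . F F F → 14 faults.
Under OPT: F F F . F F . . . F . . . F F F . . . F → 10 faults.
A − B = 14 − 10 = 4.

4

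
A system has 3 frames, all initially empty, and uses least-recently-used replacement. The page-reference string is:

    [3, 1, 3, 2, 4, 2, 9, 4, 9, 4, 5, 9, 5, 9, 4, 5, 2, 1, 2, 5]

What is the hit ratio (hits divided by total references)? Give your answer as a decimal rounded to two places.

0.60

3 -> fault, frames [3]
1 -> fault, frames [3, 1]
3 -> hit
2 -> fault, frames [1, 3, 2]
4 -> fault, evict 1, frames [3, 2, 4]
2 -> hit
9 -> fault, evict 3, frames [4, 2, 9]
4 -> hit
9 -> hit
4 -> hit
5 -> fault, evict 2, frames [9, 4, 5]
9 -> hit
5 -> hit
9 -> hit
4 -> hit
5 -> hit
2 -> fault, evict 9, frames [4, 5, 2]
1 -> fault, evict 4, frames [5, 2, 1]
2 -> hit
5 -> hit
Hits: 12 of 20 references → 12/20 = 0.6000.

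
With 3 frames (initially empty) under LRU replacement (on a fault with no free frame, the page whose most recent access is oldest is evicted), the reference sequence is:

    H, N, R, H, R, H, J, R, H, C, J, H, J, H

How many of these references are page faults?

H -> fault, frames {H}
N -> fault, frames {H,N}
R -> fault, frames {H,N,R}
H -> hit
R -> hit
H -> hit
J -> fault, evict N, frames {R,H,J}
R -> hit
H -> hit
C -> fault, evict J, frames {R,H,C}
J -> fault, evict R, frames {H,C,J}
H -> hit
J -> hit
H -> hit
Page faults: 6.

6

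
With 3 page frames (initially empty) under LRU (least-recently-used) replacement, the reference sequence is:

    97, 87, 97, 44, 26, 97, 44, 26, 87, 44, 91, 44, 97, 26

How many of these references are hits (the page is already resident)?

97: fault, frames {97}
87: fault, frames {97,87}
97: hit
44: fault, frames {87,97,44}
26: fault, evict 87, frames {97,44,26}
97: hit
44: hit
26: hit
87: fault, evict 97, frames {44,26,87}
44: hit
91: fault, evict 26, frames {87,44,91}
44: hit
97: fault, evict 87, frames {91,44,97}
26: fault, evict 91, frames {44,97,26}
Hits: 6.

6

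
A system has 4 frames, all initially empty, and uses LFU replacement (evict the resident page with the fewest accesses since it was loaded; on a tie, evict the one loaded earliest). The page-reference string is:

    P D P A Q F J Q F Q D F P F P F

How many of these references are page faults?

P → fault, frames [P]
D → fault, frames [P, D]
P → hit
A → fault, frames [P, D, A]
Q → fault, frames [P, D, A, Q]
F → fault, evict D, frames [P, A, Q, F]
J → fault, evict A, frames [P, Q, F, J]
Q → hit
F → hit
Q → hit
D → fault, evict J, frames [P, Q, F, D]
F → hit
P → hit
F → hit
P → hit
F → hit
Page faults: 7.

7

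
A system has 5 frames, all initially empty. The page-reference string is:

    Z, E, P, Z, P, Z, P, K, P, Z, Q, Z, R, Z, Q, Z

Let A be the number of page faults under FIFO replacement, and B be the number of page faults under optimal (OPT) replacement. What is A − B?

Under FIFO: F F F . . . . F . . F . F F . . → 7 faults.
Under OPT: F F F . . . . F . . F . F . . . → 6 faults.
A − B = 7 − 6 = 1.

1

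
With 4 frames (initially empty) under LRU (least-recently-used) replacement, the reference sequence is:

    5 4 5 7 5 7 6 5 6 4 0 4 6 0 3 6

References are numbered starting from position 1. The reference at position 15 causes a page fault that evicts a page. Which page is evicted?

5

pos 1: 5: fault, frames [5]
pos 2: 4: fault, frames [5, 4]
pos 3: 5: hit
pos 4: 7: fault, frames [4, 5, 7]
pos 5: 5: hit
pos 6: 7: hit
pos 7: 6: fault, frames [4, 5, 7, 6]
pos 8: 5: hit
pos 9: 6: hit
pos 10: 4: hit
pos 11: 0: fault, evict 7, frames [5, 6, 4, 0]
pos 12: 4: hit
pos 13: 6: hit
pos 14: 0: hit
pos 15: 3: fault, evict 5, frames [4, 6, 0, 3]
At position 15, page 5 is evicted.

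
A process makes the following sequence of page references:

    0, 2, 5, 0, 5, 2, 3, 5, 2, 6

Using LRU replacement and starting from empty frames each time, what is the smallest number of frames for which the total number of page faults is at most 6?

f=1: 10 faults
f=2: 9 faults
f=3: 5 faults
f=4: 5 faults
f=5: 5 faults
Smallest f with faults ≤ 6 is 3.

3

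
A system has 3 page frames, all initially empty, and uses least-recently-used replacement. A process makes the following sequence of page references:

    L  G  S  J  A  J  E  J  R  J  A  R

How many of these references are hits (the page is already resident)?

4

L -> miss, frames (L)
G -> miss, frames (L G)
S -> miss, frames (L G S)
J -> miss, evict L, frames (G S J)
A -> miss, evict G, frames (S J A)
J -> hit
E -> miss, evict S, frames (A J E)
J -> hit
R -> miss, evict A, frames (E J R)
J -> hit
A -> miss, evict E, frames (R J A)
R -> hit
Hits: 4.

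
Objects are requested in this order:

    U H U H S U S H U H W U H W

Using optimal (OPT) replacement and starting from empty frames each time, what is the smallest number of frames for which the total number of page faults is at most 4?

3

f=1: 14 faults
f=2: 6 faults
f=3: 4 faults
f=4: 4 faults
Smallest f with faults ≤ 4 is 3.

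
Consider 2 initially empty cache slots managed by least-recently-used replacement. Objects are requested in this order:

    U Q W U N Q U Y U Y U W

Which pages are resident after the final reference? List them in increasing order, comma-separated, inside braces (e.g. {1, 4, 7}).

{U, W}

U: fault, frames {U}
Q: fault, frames {U,Q}
W: fault, evict U, frames {Q,W}
U: fault, evict Q, frames {W,U}
N: fault, evict W, frames {U,N}
Q: fault, evict U, frames {N,Q}
U: fault, evict N, frames {Q,U}
Y: fault, evict Q, frames {U,Y}
U: hit
Y: hit
U: hit
W: fault, evict Y, frames {U,W}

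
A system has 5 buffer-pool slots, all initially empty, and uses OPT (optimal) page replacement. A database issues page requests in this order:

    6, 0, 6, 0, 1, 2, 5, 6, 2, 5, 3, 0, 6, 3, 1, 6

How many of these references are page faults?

6: fault, frames (6)
0: fault, frames (6 0)
6: hit
0: hit
1: fault, frames (6 0 1)
2: fault, frames (6 0 1 2)
5: fault, frames (6 0 1 2 5)
6: hit
2: hit
5: hit
3: fault, evict 5, frames (6 0 1 2 3)
0: hit
6: hit
3: hit
1: hit
6: hit
Page faults: 6.

6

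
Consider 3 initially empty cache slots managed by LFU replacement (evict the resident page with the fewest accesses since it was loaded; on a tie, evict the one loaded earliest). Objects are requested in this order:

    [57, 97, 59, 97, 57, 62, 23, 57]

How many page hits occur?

57: miss, frames (57)
97: miss, frames (57 97)
59: miss, frames (57 97 59)
97: hit
57: hit
62: miss, evict 59, frames (57 97 62)
23: miss, evict 62, frames (57 97 23)
57: hit
Hits: 3.

3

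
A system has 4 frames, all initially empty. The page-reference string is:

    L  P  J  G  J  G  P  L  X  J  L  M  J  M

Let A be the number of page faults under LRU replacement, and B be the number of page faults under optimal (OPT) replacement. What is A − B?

Under LRU: F F F F . . . . F F . F . . → 7 faults.
Under OPT: F F F F . . . . F . . F . . → 6 faults.
A − B = 7 − 6 = 1.

1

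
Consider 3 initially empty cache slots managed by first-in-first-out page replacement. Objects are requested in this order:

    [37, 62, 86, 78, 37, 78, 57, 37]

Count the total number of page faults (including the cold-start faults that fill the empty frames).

37 -> fault, frames [37]
62 -> fault, frames [37, 62]
86 -> fault, frames [37, 62, 86]
78 -> fault, evict 37, frames [62, 86, 78]
37 -> fault, evict 62, frames [86, 78, 37]
78 -> hit
57 -> fault, evict 86, frames [78, 37, 57]
37 -> hit
Page faults: 6.

6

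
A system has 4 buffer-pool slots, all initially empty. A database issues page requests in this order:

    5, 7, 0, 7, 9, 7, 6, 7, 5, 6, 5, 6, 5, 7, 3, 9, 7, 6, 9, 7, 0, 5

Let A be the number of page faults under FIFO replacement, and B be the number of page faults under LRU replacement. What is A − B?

Under FIFO: F F F . F . F . F . . . . F F F . F . . F F → 12 faults.
Under LRU: F F F . F . F . F . . . . . F F . F . . F F → 11 faults.
A − B = 12 − 11 = 1.

1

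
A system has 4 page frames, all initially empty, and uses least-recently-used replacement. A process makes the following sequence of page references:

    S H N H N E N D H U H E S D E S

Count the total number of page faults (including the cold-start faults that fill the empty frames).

9

S: miss, frames {S}
H: miss, frames {S,H}
N: miss, frames {S,H,N}
H: hit
N: hit
E: miss, frames {S,H,N,E}
N: hit
D: miss, evict S, frames {H,E,N,D}
H: hit
U: miss, evict E, frames {N,D,H,U}
H: hit
E: miss, evict N, frames {D,U,H,E}
S: miss, evict D, frames {U,H,E,S}
D: miss, evict U, frames {H,E,S,D}
E: hit
S: hit
Page faults: 9.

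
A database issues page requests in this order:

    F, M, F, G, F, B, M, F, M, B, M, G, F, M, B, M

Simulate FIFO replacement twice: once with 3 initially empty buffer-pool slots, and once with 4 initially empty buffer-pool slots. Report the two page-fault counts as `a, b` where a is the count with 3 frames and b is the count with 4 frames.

3 frames: F F . F . F . F F . . F . . F . → 8 faults.
4 frames: F F . F . F . . . . . . . . . . → 4 faults.
4 < 8: adding a frame reduced faults, as is typical.

8, 4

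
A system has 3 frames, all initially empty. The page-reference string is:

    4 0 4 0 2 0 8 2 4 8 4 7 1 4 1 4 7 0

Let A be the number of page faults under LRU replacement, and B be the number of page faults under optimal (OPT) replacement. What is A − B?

1

Under LRU: F F . . F . F . F . . F F . . . . F → 8 faults.
Under OPT: F F . . F . F . . . . F F . . . . F → 7 faults.
A − B = 8 − 7 = 1.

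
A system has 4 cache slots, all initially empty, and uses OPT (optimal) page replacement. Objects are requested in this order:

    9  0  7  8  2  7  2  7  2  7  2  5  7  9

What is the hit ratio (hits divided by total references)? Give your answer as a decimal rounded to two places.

0.57

9: miss, frames {9}
0: miss, frames {9,0}
7: miss, frames {9,0,7}
8: miss, frames {9,0,7,8}
2: miss, evict 8, frames {9,0,7,2}
7: hit
2: hit
7: hit
2: hit
7: hit
2: hit
5: miss, evict 2, frames {9,0,7,5}
7: hit
9: hit
Hits: 8 of 14 references → 8/14 = 0.5714.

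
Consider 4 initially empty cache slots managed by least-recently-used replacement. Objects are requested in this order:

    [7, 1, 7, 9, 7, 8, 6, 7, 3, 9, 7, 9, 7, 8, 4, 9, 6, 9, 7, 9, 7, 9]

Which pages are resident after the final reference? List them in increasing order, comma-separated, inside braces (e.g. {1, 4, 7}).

{4, 6, 7, 9}

7 -> miss, frames (7)
1 -> miss, frames (7 1)
7 -> hit
9 -> miss, frames (1 7 9)
7 -> hit
8 -> miss, frames (1 9 7 8)
6 -> miss, evict 1, frames (9 7 8 6)
7 -> hit
3 -> miss, evict 9, frames (8 6 7 3)
9 -> miss, evict 8, frames (6 7 3 9)
7 -> hit
9 -> hit
7 -> hit
8 -> miss, evict 6, frames (3 9 7 8)
4 -> miss, evict 3, frames (9 7 8 4)
9 -> hit
6 -> miss, evict 7, frames (8 4 9 6)
9 -> hit
7 -> miss, evict 8, frames (4 6 9 7)
9 -> hit
7 -> hit
9 -> hit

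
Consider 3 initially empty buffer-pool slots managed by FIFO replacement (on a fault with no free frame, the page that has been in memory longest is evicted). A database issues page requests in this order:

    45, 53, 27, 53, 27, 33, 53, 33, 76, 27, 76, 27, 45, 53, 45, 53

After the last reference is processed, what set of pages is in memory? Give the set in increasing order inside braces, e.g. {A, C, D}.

{45, 53, 76}

45 → miss, frames (45)
53 → miss, frames (45 53)
27 → miss, frames (45 53 27)
53 → hit
27 → hit
33 → miss, evict 45, frames (53 27 33)
53 → hit
33 → hit
76 → miss, evict 53, frames (27 33 76)
27 → hit
76 → hit
27 → hit
45 → miss, evict 27, frames (33 76 45)
53 → miss, evict 33, frames (76 45 53)
45 → hit
53 → hit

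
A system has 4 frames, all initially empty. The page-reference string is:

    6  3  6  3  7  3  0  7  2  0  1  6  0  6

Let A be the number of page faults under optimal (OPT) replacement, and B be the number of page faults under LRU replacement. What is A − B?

-1

Under OPT: F F . . F . F . F . F . . . → 6 faults.
Under LRU: F F . . F . F . F . F F . . → 7 faults.
A − B = 6 − 7 = -1.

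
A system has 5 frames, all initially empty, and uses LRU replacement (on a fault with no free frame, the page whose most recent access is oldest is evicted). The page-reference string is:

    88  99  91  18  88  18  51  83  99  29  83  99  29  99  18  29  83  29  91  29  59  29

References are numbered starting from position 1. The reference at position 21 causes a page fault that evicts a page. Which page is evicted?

pos 1: 88 -> fault, frames [88]
pos 2: 99 -> fault, frames [88, 99]
pos 3: 91 -> fault, frames [88, 99, 91]
pos 4: 18 -> fault, frames [88, 99, 91, 18]
pos 5: 88 -> hit
pos 6: 18 -> hit
pos 7: 51 -> fault, frames [99, 91, 88, 18, 51]
pos 8: 83 -> fault, evict 99, frames [91, 88, 18, 51, 83]
pos 9: 99 -> fault, evict 91, frames [88, 18, 51, 83, 99]
pos 10: 29 -> fault, evict 88, frames [18, 51, 83, 99, 29]
pos 11: 83 -> hit
pos 12: 99 -> hit
pos 13: 29 -> hit
pos 14: 99 -> hit
pos 15: 18 -> hit
pos 16: 29 -> hit
pos 17: 83 -> hit
pos 18: 29 -> hit
pos 19: 91 -> fault, evict 51, frames [99, 18, 83, 29, 91]
pos 20: 29 -> hit
pos 21: 59 -> fault, evict 99, frames [18, 83, 91, 29, 59]
At position 21, page 99 is evicted.

99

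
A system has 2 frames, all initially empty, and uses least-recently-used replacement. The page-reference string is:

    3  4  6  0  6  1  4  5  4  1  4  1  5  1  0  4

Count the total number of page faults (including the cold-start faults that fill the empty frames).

11

3: fault, frames (3)
4: fault, frames (3 4)
6: fault, evict 3, frames (4 6)
0: fault, evict 4, frames (6 0)
6: hit
1: fault, evict 0, frames (6 1)
4: fault, evict 6, frames (1 4)
5: fault, evict 1, frames (4 5)
4: hit
1: fault, evict 5, frames (4 1)
4: hit
1: hit
5: fault, evict 4, frames (1 5)
1: hit
0: fault, evict 5, frames (1 0)
4: fault, evict 1, frames (0 4)
Page faults: 11.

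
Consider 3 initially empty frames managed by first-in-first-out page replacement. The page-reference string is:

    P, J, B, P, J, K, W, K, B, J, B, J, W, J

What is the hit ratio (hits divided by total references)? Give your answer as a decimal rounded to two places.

P → fault, frames {P}
J → fault, frames {P,J}
B → fault, frames {P,J,B}
P → hit
J → hit
K → fault, evict P, frames {J,B,K}
W → fault, evict J, frames {B,K,W}
K → hit
B → hit
J → fault, evict B, frames {K,W,J}
B → fault, evict K, frames {W,J,B}
J → hit
W → hit
J → hit
Hits: 7 of 14 references → 7/14 = 0.5000.

0.50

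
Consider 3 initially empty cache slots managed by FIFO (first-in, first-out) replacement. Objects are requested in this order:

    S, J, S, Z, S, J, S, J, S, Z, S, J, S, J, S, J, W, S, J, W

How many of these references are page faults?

6

S → fault, frames (S)
J → fault, frames (S J)
S → hit
Z → fault, frames (S J Z)
S → hit
J → hit
S → hit
J → hit
S → hit
Z → hit
S → hit
J → hit
S → hit
J → hit
S → hit
J → hit
W → fault, evict S, frames (J Z W)
S → fault, evict J, frames (Z W S)
J → fault, evict Z, frames (W S J)
W → hit
Page faults: 6.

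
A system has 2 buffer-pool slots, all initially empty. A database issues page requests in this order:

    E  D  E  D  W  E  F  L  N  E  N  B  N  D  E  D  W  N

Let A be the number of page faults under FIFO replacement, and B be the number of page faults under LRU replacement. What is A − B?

1

Under FIFO: F F . . F F F F F F . F F F F . F F → 14 faults.
Under LRU: F F . . F F F F F F . F . F F . F F → 13 faults.
A − B = 14 − 13 = 1.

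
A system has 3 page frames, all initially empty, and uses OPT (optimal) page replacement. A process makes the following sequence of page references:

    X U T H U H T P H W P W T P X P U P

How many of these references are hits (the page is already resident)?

10

X -> fault, frames {X}
U -> fault, frames {X,U}
T -> fault, frames {X,U,T}
H -> fault, evict X, frames {U,T,H}
U -> hit
H -> hit
T -> hit
P -> fault, evict U, frames {T,H,P}
H -> hit
W -> fault, evict H, frames {T,P,W}
P -> hit
W -> hit
T -> hit
P -> hit
X -> fault, evict W, frames {T,P,X}
P -> hit
U -> fault, evict X, frames {T,P,U}
P -> hit
Hits: 10.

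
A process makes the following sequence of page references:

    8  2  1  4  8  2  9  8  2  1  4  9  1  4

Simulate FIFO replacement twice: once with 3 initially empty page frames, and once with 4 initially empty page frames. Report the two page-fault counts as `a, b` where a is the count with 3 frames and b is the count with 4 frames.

3 frames: F F F F F F F . . F F . . . → 9 faults.
4 frames: F F F F . . F F F F F F . . → 10 faults.
10 > 9: adding a frame increased faults — Belady's anomaly.

9, 10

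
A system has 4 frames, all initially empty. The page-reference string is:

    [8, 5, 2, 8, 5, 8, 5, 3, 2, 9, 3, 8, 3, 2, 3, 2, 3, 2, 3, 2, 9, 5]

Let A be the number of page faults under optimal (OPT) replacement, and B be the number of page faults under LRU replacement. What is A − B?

-1

Under OPT: F F F . . . . F . F . . . . . . . . . . . F → 6 faults.
Under LRU: F F F . . . . F . F . F . . . . . . . . . F → 7 faults.
A − B = 6 − 7 = -1.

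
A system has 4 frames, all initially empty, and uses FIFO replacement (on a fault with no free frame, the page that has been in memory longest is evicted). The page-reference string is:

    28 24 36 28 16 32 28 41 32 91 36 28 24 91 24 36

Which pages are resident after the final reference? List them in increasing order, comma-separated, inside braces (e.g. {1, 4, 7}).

28 -> miss, frames {28}
24 -> miss, frames {28,24}
36 -> miss, frames {28,24,36}
28 -> hit
16 -> miss, frames {28,24,36,16}
32 -> miss, evict 28, frames {24,36,16,32}
28 -> miss, evict 24, frames {36,16,32,28}
41 -> miss, evict 36, frames {16,32,28,41}
32 -> hit
91 -> miss, evict 16, frames {32,28,41,91}
36 -> miss, evict 32, frames {28,41,91,36}
28 -> hit
24 -> miss, evict 28, frames {41,91,36,24}
91 -> hit
24 -> hit
36 -> hit

{24, 36, 41, 91}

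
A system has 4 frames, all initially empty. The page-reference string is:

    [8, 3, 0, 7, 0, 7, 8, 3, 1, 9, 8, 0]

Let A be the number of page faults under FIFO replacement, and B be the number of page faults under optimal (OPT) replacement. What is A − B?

Under FIFO: F F F F . . . . F F F F → 8 faults.
Under OPT: F F F F . . . . F F . . → 6 faults.
A − B = 8 − 6 = 2.

2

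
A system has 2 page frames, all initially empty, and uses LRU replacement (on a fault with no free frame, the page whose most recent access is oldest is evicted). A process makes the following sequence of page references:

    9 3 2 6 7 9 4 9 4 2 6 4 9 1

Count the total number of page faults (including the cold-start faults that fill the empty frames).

12

9: miss, frames {9}
3: miss, frames {9,3}
2: miss, evict 9, frames {3,2}
6: miss, evict 3, frames {2,6}
7: miss, evict 2, frames {6,7}
9: miss, evict 6, frames {7,9}
4: miss, evict 7, frames {9,4}
9: hit
4: hit
2: miss, evict 9, frames {4,2}
6: miss, evict 4, frames {2,6}
4: miss, evict 2, frames {6,4}
9: miss, evict 6, frames {4,9}
1: miss, evict 4, frames {9,1}
Page faults: 12.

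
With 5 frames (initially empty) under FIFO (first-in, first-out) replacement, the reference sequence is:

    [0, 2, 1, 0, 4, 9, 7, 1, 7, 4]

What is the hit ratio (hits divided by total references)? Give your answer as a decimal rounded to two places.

0: fault, frames {0}
2: fault, frames {0,2}
1: fault, frames {0,2,1}
0: hit
4: fault, frames {0,2,1,4}
9: fault, frames {0,2,1,4,9}
7: fault, evict 0, frames {2,1,4,9,7}
1: hit
7: hit
4: hit
Hits: 4 of 10 references → 4/10 = 0.4000.

0.40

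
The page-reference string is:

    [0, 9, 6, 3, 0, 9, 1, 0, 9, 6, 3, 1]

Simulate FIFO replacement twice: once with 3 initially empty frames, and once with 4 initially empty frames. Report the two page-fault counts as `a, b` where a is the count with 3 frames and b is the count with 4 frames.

3 frames: F F F F F F F . . F F . → 9 faults.
4 frames: F F F F . . F F F F F F → 10 faults.
10 > 9: adding a frame increased faults — Belady's anomaly.

9, 10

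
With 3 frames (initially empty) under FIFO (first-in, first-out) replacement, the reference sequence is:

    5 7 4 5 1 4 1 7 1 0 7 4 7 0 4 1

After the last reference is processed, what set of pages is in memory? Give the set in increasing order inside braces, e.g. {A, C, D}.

5 → fault, frames (5)
7 → fault, frames (5 7)
4 → fault, frames (5 7 4)
5 → hit
1 → fault, evict 5, frames (7 4 1)
4 → hit
1 → hit
7 → hit
1 → hit
0 → fault, evict 7, frames (4 1 0)
7 → fault, evict 4, frames (1 0 7)
4 → fault, evict 1, frames (0 7 4)
7 → hit
0 → hit
4 → hit
1 → fault, evict 0, frames (7 4 1)

{1, 4, 7}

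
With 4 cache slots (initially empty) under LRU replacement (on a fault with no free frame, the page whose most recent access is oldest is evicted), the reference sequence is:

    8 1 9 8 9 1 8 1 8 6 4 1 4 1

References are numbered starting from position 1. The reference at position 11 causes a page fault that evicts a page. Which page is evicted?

pos 1: 8 -> fault, frames (8)
pos 2: 1 -> fault, frames (8 1)
pos 3: 9 -> fault, frames (8 1 9)
pos 4: 8 -> hit
pos 5: 9 -> hit
pos 6: 1 -> hit
pos 7: 8 -> hit
pos 8: 1 -> hit
pos 9: 8 -> hit
pos 10: 6 -> fault, frames (9 1 8 6)
pos 11: 4 -> fault, evict 9, frames (1 8 6 4)
At position 11, page 9 is evicted.

9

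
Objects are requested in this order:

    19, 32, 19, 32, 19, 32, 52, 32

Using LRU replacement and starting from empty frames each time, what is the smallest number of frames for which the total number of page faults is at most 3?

f=1: 8 faults
f=2: 3 faults
f=3: 3 faults
Smallest f with faults ≤ 3 is 2.

2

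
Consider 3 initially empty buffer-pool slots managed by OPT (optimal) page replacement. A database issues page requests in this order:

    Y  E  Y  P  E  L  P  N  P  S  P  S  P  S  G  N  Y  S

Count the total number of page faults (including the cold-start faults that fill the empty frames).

8

Y → fault, frames [Y]
E → fault, frames [Y, E]
Y → hit
P → fault, frames [Y, E, P]
E → hit
L → fault, evict E, frames [Y, P, L]
P → hit
N → fault, evict L, frames [Y, P, N]
P → hit
S → fault, evict Y, frames [P, N, S]
P → hit
S → hit
P → hit
S → hit
G → fault, evict P, frames [N, S, G]
N → hit
Y → fault, evict G, frames [N, S, Y]
S → hit
Page faults: 8.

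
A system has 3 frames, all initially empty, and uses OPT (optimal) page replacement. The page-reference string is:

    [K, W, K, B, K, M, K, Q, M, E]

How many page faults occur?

K -> miss, frames [K]
W -> miss, frames [K, W]
K -> hit
B -> miss, frames [K, W, B]
K -> hit
M -> miss, evict B, frames [K, W, M]
K -> hit
Q -> miss, evict W, frames [K, M, Q]
M -> hit
E -> miss, evict Q, frames [K, M, E]
Page faults: 6.

6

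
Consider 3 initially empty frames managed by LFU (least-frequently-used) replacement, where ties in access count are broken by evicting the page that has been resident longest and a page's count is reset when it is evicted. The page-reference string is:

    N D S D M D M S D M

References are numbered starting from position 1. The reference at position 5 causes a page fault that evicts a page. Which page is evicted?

pos 1: N → fault, frames {N}
pos 2: D → fault, frames {N,D}
pos 3: S → fault, frames {N,D,S}
pos 4: D → hit
pos 5: M → fault, evict N, frames {D,S,M}
At position 5, page N is evicted.

N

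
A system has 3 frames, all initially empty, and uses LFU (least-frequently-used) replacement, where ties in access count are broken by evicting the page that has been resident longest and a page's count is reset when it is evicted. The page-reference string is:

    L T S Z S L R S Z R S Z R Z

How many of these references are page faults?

L: fault, frames {L}
T: fault, frames {L,T}
S: fault, frames {L,T,S}
Z: fault, evict L, frames {T,S,Z}
S: hit
L: fault, evict T, frames {S,Z,L}
R: fault, evict Z, frames {S,L,R}
S: hit
Z: fault, evict L, frames {S,R,Z}
R: hit
S: hit
Z: hit
R: hit
Z: hit
Page faults: 7.

7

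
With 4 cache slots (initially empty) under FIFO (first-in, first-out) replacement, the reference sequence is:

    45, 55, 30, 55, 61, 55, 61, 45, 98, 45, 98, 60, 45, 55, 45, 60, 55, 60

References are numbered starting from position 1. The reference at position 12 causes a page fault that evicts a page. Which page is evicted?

pos 1: 45 → miss, frames (45)
pos 2: 55 → miss, frames (45 55)
pos 3: 30 → miss, frames (45 55 30)
pos 4: 55 → hit
pos 5: 61 → miss, frames (45 55 30 61)
pos 6: 55 → hit
pos 7: 61 → hit
pos 8: 45 → hit
pos 9: 98 → miss, evict 45, frames (55 30 61 98)
pos 10: 45 → miss, evict 55, frames (30 61 98 45)
pos 11: 98 → hit
pos 12: 60 → miss, evict 30, frames (61 98 45 60)
At position 12, page 30 is evicted.

30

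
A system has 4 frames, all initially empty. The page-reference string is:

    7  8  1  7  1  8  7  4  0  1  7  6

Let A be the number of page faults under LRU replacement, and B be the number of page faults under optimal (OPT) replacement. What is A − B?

1

Under LRU: F F F . . . . F F F . F → 7 faults.
Under OPT: F F F . . . . F F . . F → 6 faults.
A − B = 7 − 6 = 1.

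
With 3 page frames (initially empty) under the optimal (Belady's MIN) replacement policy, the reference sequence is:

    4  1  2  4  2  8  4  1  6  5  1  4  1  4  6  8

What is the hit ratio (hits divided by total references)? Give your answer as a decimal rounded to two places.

4 -> miss, frames {4}
1 -> miss, frames {4,1}
2 -> miss, frames {4,1,2}
4 -> hit
2 -> hit
8 -> miss, evict 2, frames {4,1,8}
4 -> hit
1 -> hit
6 -> miss, evict 8, frames {4,1,6}
5 -> miss, evict 6, frames {4,1,5}
1 -> hit
4 -> hit
1 -> hit
4 -> hit
6 -> miss, evict 5, frames {4,1,6}
8 -> miss, evict 6, frames {4,1,8}
Hits: 8 of 16 references → 8/16 = 0.5000.

0.50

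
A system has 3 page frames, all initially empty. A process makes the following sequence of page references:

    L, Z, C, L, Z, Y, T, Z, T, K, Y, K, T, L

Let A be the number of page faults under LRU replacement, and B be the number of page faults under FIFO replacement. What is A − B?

-2

Under LRU: F F F . . F F . . F F . . F → 8 faults.
Under FIFO: F F F . . F F F . F F . F F → 10 faults.
A − B = 8 − 10 = -2.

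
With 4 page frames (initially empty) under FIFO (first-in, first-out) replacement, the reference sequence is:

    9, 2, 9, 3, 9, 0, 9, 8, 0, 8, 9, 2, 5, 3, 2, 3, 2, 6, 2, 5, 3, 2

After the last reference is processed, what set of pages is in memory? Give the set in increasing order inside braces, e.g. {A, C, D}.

{2, 3, 5, 6}

9 -> miss, frames (9)
2 -> miss, frames (9 2)
9 -> hit
3 -> miss, frames (9 2 3)
9 -> hit
0 -> miss, frames (9 2 3 0)
9 -> hit
8 -> miss, evict 9, frames (2 3 0 8)
0 -> hit
8 -> hit
9 -> miss, evict 2, frames (3 0 8 9)
2 -> miss, evict 3, frames (0 8 9 2)
5 -> miss, evict 0, frames (8 9 2 5)
3 -> miss, evict 8, frames (9 2 5 3)
2 -> hit
3 -> hit
2 -> hit
6 -> miss, evict 9, frames (2 5 3 6)
2 -> hit
5 -> hit
3 -> hit
2 -> hit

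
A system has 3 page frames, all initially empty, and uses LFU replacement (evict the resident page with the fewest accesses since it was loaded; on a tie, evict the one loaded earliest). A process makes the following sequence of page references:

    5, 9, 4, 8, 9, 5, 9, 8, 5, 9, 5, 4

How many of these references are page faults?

5 -> fault, frames [5]
9 -> fault, frames [5, 9]
4 -> fault, frames [5, 9, 4]
8 -> fault, evict 5, frames [9, 4, 8]
9 -> hit
5 -> fault, evict 4, frames [9, 8, 5]
9 -> hit
8 -> hit
5 -> hit
9 -> hit
5 -> hit
4 -> fault, evict 8, frames [9, 5, 4]
Page faults: 6.

6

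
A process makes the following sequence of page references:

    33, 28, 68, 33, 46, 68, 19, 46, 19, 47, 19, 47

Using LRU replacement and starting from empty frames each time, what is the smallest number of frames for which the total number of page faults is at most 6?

3

f=1: 12 faults
f=2: 9 faults
f=3: 6 faults
f=4: 6 faults
f=5: 6 faults
f=6: 6 faults
Smallest f with faults ≤ 6 is 3.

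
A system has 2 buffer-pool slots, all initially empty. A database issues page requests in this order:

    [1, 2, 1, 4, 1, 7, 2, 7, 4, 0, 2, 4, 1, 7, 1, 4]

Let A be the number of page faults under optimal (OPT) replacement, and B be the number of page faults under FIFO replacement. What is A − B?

-2

Under OPT: F F . F . F F . F F . F F F . F → 11 faults.
Under FIFO: F F . F F F F . F F F F F F . F → 13 faults.
A − B = 11 − 13 = -2.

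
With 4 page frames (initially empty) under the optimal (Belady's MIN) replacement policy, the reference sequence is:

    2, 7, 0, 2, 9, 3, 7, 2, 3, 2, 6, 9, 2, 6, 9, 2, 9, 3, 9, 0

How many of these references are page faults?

2 → fault, frames {2}
7 → fault, frames {2,7}
0 → fault, frames {2,7,0}
2 → hit
9 → fault, frames {2,7,0,9}
3 → fault, evict 0, frames {2,7,9,3}
7 → hit
2 → hit
3 → hit
2 → hit
6 → fault, evict 7, frames {2,9,3,6}
9 → hit
2 → hit
6 → hit
9 → hit
2 → hit
9 → hit
3 → hit
9 → hit
0 → fault, evict 6, frames {2,9,3,0}
Page faults: 7.

7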